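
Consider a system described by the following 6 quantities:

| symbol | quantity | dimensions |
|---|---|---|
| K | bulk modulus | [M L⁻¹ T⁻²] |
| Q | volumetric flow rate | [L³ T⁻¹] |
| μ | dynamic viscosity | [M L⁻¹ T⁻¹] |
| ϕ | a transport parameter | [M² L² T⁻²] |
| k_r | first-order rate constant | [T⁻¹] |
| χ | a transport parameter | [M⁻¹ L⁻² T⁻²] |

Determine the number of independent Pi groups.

3

There are 6 variables and 3 base dimensions (M, L, T).
The dimension matrix has rank 3.
Independent dimensionless groups: 6 − 3 = 3.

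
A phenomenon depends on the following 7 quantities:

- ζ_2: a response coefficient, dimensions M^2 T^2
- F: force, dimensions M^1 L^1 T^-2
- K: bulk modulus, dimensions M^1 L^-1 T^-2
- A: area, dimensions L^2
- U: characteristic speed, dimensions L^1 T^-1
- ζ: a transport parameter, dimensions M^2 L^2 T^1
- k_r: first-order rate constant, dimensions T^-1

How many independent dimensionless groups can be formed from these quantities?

4

There are 7 variables and 3 base dimensions (M, L, T).
The dimension matrix has rank 3.
Independent dimensionless groups: 7 − 3 = 4.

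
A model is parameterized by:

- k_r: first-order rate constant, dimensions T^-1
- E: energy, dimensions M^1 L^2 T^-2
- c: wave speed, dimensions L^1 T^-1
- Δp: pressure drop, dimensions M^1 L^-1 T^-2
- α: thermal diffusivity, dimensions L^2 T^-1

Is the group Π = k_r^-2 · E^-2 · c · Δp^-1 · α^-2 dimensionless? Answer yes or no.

no

Sum the exponent of each base dimension across the product:
  M: −2·[k_r]_M − 2·[E]_M + [c]_M − [Δp]_M − 2·[α]_M = −2·(0) − 2·(1) + (0) − (1) − 2·(0) = -3
  L: −2·[k_r]_L − 2·[E]_L + [c]_L − [Δp]_L − 2·[α]_L = −2·(0) − 2·(2) + (1) − (-1) − 2·(2) = -6
  T: −2·[k_r]_T − 2·[E]_T + [c]_T − [Δp]_T − 2·[α]_T = −2·(-1) − 2·(-2) + (-1) − (-2) − 2·(-1) = 9
Net dimensions [M⁻³ L⁻⁶ T⁹] ≠ [1] — not dimensionless.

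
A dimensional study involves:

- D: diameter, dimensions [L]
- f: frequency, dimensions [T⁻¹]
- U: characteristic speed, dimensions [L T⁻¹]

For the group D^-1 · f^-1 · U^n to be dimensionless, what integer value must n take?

1

Balance the L exponent: (1)·n from U, plus −(1) − (0) = -1 from the rest, must sum to zero.
n − 1 = 0, so n = 1.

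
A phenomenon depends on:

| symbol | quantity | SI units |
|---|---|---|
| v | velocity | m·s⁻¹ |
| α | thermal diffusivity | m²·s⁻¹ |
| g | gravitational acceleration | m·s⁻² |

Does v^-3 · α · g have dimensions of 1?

yes

Sum the exponent of each base dimension across the product:
  M: −3·[v]_M + [α]_M + [g]_M = −3·(0) + (0) + (0) = 0
  L: −3·[v]_L + [α]_L + [g]_L = −3·(1) + (2) + (1) = 0
  T: −3·[v]_T + [α]_T + [g]_T = −3·(-1) + (-1) + (-2) = 0
All base exponents vanish — dimensionless.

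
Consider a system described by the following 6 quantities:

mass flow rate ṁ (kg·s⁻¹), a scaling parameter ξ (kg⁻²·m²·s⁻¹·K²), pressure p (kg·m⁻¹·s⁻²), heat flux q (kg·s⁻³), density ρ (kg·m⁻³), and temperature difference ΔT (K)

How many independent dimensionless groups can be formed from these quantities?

There are 6 variables and 4 base dimensions (M, L, T, Θ).
The dimension matrix has rank 4.
Independent dimensionless groups: 6 − 4 = 2.

2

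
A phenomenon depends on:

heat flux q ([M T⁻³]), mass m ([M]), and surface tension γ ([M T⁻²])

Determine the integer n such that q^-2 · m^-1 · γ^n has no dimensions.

3

Balance the M exponent: (1)·n from γ, plus −2·(1) − (1) = -3 from the rest, must sum to zero.
n − 3 = 0, so n = 3.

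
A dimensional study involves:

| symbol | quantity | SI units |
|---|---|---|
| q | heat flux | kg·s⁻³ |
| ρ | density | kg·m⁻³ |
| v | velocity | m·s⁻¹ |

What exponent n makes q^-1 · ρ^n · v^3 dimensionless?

1

Balance the M exponent: (1)·n from ρ, plus −(1) + 3·(0) = -1 from the rest, must sum to zero.
n − 1 = 0, so n = 1.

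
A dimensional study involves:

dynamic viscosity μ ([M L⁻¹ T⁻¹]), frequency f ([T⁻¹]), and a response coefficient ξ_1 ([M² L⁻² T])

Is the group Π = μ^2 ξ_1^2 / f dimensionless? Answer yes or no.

Sum the exponent of each base dimension across the product:
  M: 2·[μ]_M − [f]_M + 2·[ξ_1]_M = 2·(1) − (0) + 2·(2) = 6
  L: 2·[μ]_L − [f]_L + 2·[ξ_1]_L = 2·(-1) − (0) + 2·(-2) = -6
  T: 2·[μ]_T − [f]_T + 2·[ξ_1]_T = 2·(-1) − (-1) + 2·(1) = 1
Net dimensions [M⁶ L⁻⁶ T] ≠ [1] — not dimensionless.

no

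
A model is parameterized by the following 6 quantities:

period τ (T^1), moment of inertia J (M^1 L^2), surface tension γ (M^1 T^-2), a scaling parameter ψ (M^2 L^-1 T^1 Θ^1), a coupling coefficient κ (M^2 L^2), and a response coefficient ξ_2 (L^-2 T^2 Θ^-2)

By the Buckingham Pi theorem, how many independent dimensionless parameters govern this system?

2

There are 6 variables and 4 base dimensions (M, L, T, Θ).
The dimension matrix has rank 4.
Independent dimensionless groups: 6 − 4 = 2.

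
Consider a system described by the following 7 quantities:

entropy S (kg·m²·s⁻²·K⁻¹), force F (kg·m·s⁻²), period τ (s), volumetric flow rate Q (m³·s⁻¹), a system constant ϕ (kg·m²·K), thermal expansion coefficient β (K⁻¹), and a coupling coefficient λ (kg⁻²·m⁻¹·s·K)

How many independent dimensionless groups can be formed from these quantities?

There are 7 variables and 4 base dimensions (M, L, T, Θ).
The dimension matrix has rank 4.
Independent dimensionless groups: 7 − 4 = 3.

3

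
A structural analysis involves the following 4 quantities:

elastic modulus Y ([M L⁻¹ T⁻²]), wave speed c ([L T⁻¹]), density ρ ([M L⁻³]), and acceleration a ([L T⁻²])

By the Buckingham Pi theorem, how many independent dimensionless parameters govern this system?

1

There are 4 variables and 3 base dimensions (M, L, T).
The dimension matrix has rank 3.
Independent dimensionless groups: 4 − 3 = 1.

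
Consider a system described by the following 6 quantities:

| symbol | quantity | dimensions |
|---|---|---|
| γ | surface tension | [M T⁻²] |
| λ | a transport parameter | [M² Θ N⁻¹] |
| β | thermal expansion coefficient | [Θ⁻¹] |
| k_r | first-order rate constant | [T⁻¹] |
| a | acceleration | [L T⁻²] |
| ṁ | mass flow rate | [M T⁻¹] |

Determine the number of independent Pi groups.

1

There are 6 variables and 5 base dimensions (M, L, T, Θ, N).
The dimension matrix has rank 5.
Independent dimensionless groups: 6 − 5 = 1.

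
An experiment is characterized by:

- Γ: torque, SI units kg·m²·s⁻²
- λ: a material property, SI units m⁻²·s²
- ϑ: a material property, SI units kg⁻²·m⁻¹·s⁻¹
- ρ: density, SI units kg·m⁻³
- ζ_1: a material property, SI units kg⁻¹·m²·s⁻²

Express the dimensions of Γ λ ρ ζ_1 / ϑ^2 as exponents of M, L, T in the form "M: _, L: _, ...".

M: 5, L: 1, T: 0

Collect each base-dimension exponent across the product:
  M: (1) + (0) − 2·(-2) + (1) + (-1) = 5
  L: (2) + (-2) − 2·(-1) + (-3) + (2) = 1
  T: (-2) + (2) − 2·(-1) + (0) + (-2) = 0
So the dimensions are [M⁵ L].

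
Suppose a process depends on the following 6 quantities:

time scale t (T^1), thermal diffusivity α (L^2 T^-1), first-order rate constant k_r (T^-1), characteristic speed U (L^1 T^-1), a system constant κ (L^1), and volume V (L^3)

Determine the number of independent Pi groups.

4

There are 6 variables and 2 base dimensions (L, T).
The dimension matrix has rank 2.
Independent dimensionless groups: 6 − 2 = 4.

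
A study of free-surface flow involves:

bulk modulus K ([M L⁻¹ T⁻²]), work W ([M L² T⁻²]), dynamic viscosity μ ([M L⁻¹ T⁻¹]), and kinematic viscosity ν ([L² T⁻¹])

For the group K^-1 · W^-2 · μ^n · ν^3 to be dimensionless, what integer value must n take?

3

Balance the M exponent: (1)·n from μ, plus −(1) − 2·(1) + 3·(0) = -3 from the rest, must sum to zero.
n − 3 = 0, so n = 3.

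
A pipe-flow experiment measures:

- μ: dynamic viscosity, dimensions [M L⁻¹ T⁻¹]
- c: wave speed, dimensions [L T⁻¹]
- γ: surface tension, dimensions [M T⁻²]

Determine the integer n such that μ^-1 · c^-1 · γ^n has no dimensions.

1

Balance the M exponent: (1)·n from γ, plus −(1) − (0) = -1 from the rest, must sum to zero.
n − 1 = 0, so n = 1.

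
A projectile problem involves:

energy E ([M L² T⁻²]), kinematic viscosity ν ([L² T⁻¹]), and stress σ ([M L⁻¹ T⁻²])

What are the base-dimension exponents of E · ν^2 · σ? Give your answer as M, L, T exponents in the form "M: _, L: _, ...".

Collect each base-dimension exponent across the product:
  M: (1) + 2·(0) + (1) = 2
  L: (2) + 2·(2) + (-1) = 5
  T: (-2) + 2·(-1) + (-2) = -6
So the dimensions are [M² L⁵ T⁻⁶].

M: 2, L: 5, T: -6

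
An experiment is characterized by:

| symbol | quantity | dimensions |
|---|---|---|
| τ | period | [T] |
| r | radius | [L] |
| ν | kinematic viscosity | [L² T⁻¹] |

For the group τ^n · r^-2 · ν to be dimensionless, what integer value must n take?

Balance the T exponent: (1)·n from τ, plus −2·(0) + (-1) = -1 from the rest, must sum to zero.
n − 1 = 0, so n = 1.

1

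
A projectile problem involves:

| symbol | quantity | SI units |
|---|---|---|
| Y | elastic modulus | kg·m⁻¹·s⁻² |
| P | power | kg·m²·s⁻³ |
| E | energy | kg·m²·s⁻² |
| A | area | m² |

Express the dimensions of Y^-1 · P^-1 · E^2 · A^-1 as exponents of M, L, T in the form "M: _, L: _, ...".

Collect each base-dimension exponent across the product:
  M: −(1) − (1) + 2·(1) − (0) = 0
  L: −(-1) − (2) + 2·(2) − (2) = 1
  T: −(-2) − (-3) + 2·(-2) − (0) = 1
So the dimensions are [L T].

M: 0, L: 1, T: 1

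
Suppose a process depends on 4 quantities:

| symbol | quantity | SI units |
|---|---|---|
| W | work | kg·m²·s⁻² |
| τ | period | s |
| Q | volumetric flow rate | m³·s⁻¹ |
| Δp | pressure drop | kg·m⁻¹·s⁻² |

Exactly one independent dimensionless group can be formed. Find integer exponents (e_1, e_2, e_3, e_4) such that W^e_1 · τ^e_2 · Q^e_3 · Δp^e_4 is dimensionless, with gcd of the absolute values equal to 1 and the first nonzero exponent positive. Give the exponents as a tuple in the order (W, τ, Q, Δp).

M: e_1·(1) + e_2·(0) + e_3·(0) + e_4·(1) = 0
L: e_1·(2) + e_2·(0) + e_3·(3) + e_4·(-1) = 0
T: e_1·(-2) + e_2·(1) + e_3·(-1) + e_4·(-2) = 0
Solving this homogeneous linear system for the smallest-integer solution (first nonzero entry positive) gives (1, -1, -1, -1).

(1, -1, -1, -1)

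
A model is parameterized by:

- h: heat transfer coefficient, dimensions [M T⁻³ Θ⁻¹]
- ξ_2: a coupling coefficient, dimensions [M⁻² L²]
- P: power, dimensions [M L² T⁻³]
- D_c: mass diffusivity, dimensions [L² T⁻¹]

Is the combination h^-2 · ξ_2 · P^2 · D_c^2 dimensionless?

Sum the exponent of each base dimension across the product:
  M: −2·[h]_M + [ξ_2]_M + 2·[P]_M + 2·[D_c]_M = −2·(1) + (-2) + 2·(1) + 2·(0) = -2
  L: −2·[h]_L + [ξ_2]_L + 2·[P]_L + 2·[D_c]_L = −2·(0) + (2) + 2·(2) + 2·(2) = 10
  T: −2·[h]_T + [ξ_2]_T + 2·[P]_T + 2·[D_c]_T = −2·(-3) + (0) + 2·(-3) + 2·(-1) = -2
  Θ: −2·[h]_Θ + [ξ_2]_Θ + 2·[P]_Θ + 2·[D_c]_Θ = −2·(-1) + (0) + 2·(0) + 2·(0) = 2
Net dimensions [M⁻² L¹⁰ T⁻² Θ²] ≠ [1] — not dimensionless.

no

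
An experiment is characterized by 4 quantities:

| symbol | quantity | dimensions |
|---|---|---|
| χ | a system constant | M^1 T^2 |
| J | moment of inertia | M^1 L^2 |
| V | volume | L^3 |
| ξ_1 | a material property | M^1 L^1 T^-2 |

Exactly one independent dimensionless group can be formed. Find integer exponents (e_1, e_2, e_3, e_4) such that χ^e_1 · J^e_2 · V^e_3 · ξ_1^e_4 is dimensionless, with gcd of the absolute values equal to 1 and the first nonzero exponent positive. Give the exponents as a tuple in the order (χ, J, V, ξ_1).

(1, -2, 1, 1)

M: e_1·(1) + e_2·(1) + e_3·(0) + e_4·(1) = 0
L: e_1·(0) + e_2·(2) + e_3·(3) + e_4·(1) = 0
T: e_1·(2) + e_2·(0) + e_3·(0) + e_4·(-2) = 0
Solving this homogeneous linear system for the smallest-integer solution (first nonzero entry positive) gives (1, -2, 1, 1).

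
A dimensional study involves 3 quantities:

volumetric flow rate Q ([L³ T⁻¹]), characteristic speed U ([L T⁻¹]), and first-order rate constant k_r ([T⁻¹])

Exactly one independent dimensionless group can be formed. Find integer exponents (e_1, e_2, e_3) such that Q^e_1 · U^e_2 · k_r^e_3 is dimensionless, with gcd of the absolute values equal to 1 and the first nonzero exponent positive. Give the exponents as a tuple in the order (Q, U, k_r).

(1, -3, 2)

L: e_1·(3) + e_2·(1) + e_3·(0) = 0
T: e_1·(-1) + e_2·(-1) + e_3·(-1) = 0
Solving this homogeneous linear system for the smallest-integer solution (first nonzero entry positive) gives (1, -3, 2).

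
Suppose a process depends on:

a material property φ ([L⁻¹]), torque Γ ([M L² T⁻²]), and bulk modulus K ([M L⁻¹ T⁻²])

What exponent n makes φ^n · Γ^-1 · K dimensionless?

Balance the L exponent: (-1)·n from φ, plus −(2) + (-1) = -3 from the rest, must sum to zero.
−n − 3 = 0, so n = -3.

-3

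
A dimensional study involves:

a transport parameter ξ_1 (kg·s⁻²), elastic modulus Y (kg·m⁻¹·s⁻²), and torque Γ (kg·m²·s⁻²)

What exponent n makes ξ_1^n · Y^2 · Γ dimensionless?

Balance the M exponent: (1)·n from ξ_1, plus 2·(1) + (1) = 3 from the rest, must sum to zero.
n + 3 = 0, so n = -3.

-3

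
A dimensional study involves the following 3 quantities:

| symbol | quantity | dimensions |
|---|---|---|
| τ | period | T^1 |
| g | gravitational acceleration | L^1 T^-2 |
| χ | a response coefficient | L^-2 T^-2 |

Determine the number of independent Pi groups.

There are 3 variables and 2 base dimensions (L, T).
The dimension matrix has rank 2.
Independent dimensionless groups: 3 − 2 = 1.

1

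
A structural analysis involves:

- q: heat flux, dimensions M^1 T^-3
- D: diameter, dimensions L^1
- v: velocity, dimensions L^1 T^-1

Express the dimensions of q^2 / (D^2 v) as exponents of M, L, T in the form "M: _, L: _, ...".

Collect each base-dimension exponent across the product:
  M: 2·(1) − 2·(0) − (0) = 2
  L: 2·(0) − 2·(1) − (1) = -3
  T: 2·(-3) − 2·(0) − (-1) = -5
So the dimensions are [M² L⁻³ T⁻⁵].

M: 2, L: -3, T: -5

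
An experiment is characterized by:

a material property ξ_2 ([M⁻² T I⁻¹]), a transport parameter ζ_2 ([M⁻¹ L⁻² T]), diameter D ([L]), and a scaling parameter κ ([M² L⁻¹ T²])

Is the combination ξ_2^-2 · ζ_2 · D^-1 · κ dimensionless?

Sum the exponent of each base dimension across the product:
  M: −2·[ξ_2]_M + [ζ_2]_M − [D]_M + [κ]_M = −2·(-2) + (-1) − (0) + (2) = 5
  L: −2·[ξ_2]_L + [ζ_2]_L − [D]_L + [κ]_L = −2·(0) + (-2) − (1) + (-1) = -4
  T: −2·[ξ_2]_T + [ζ_2]_T − [D]_T + [κ]_T = −2·(1) + (1) − (0) + (2) = 1
  I: −2·[ξ_2]_I + [ζ_2]_I − [D]_I + [κ]_I = −2·(-1) + (0) − (0) + (0) = 2
Net dimensions [M⁵ L⁻⁴ T I²] ≠ [1] — not dimensionless.

no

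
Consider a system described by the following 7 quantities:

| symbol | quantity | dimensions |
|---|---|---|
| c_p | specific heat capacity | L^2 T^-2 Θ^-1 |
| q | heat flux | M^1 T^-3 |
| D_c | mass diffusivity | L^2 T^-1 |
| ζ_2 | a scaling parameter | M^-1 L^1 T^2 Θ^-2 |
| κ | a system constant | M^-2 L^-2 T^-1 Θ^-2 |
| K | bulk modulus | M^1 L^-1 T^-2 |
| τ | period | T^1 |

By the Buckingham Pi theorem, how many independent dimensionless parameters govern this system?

3

There are 7 variables and 4 base dimensions (M, L, T, Θ).
The dimension matrix has rank 4.
Independent dimensionless groups: 7 − 4 = 3.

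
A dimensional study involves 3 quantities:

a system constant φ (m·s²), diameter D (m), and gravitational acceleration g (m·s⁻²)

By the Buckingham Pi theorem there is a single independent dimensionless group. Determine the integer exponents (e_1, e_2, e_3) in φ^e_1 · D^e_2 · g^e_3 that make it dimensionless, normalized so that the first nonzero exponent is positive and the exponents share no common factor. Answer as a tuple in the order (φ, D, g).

L: e_1·(1) + e_2·(1) + e_3·(1) = 0
T: e_1·(2) + e_2·(0) + e_3·(-2) = 0
Solving this homogeneous linear system for the smallest-integer solution (first nonzero entry positive) gives (1, -2, 1).

(1, -2, 1)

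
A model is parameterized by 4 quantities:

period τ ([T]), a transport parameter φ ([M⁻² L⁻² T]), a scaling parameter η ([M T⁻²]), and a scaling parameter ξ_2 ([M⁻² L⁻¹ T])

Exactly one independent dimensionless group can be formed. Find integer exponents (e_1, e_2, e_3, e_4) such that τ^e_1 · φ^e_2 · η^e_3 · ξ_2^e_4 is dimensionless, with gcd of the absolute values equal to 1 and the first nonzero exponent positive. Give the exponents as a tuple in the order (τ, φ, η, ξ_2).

M: e_1·(0) + e_2·(-2) + e_3·(1) + e_4·(-2) = 0
L: e_1·(0) + e_2·(-2) + e_3·(0) + e_4·(-1) = 0
T: e_1·(1) + e_2·(1) + e_3·(-2) + e_4·(1) = 0
Solving this homogeneous linear system for the smallest-integer solution (first nonzero entry positive) gives (3, -1, 2, 2).

(3, -1, 2, 2)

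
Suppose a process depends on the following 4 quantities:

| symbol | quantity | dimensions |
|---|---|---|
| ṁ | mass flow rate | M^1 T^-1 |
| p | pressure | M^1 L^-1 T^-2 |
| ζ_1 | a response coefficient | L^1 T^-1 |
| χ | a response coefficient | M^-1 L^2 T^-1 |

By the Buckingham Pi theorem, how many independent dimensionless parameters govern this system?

There are 4 variables and 3 base dimensions (M, L, T).
The dimension matrix has rank 3.
Independent dimensionless groups: 4 − 3 = 1.

1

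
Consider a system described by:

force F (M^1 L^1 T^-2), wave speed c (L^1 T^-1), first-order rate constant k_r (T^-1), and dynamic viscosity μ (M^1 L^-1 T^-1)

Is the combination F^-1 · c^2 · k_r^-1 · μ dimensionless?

Sum the exponent of each base dimension across the product:
  M: −[F]_M + 2·[c]_M − [k_r]_M + [μ]_M = −(1) + 2·(0) − (0) + (1) = 0
  L: −[F]_L + 2·[c]_L − [k_r]_L + [μ]_L = −(1) + 2·(1) − (0) + (-1) = 0
  T: −[F]_T + 2·[c]_T − [k_r]_T + [μ]_T = −(-2) + 2·(-1) − (-1) + (-1) = 0
All base exponents vanish — dimensionless.

yes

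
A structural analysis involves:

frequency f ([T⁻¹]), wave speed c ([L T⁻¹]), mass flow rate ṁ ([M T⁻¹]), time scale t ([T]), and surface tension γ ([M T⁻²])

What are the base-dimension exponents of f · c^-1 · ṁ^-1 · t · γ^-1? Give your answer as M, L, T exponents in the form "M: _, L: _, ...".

M: -2, L: -1, T: 4

Collect each base-dimension exponent across the product:
  M: (0) − (0) − (1) + (0) − (1) = -2
  L: (0) − (1) − (0) + (0) − (0) = -1
  T: (-1) − (-1) − (-1) + (1) − (-2) = 4
So the dimensions are [M⁻² L⁻¹ T⁴].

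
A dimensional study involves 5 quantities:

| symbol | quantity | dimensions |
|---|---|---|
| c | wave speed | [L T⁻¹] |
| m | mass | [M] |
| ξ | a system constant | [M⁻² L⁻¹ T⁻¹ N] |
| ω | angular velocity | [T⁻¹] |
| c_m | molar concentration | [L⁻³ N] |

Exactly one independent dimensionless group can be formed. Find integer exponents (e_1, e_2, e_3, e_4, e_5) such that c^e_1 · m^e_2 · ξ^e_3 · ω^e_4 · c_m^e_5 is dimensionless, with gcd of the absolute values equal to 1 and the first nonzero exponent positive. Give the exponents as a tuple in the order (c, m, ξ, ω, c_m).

M: e_1·(0) + e_2·(1) + e_3·(-2) + e_4·(0) + e_5·(0) = 0
L: e_1·(1) + e_2·(0) + e_3·(-1) + e_4·(0) + e_5·(-3) = 0
T: e_1·(-1) + e_2·(0) + e_3·(-1) + e_4·(-1) + e_5·(0) = 0
N: e_1·(0) + e_2·(0) + e_3·(1) + e_4·(0) + e_5·(1) = 0
Solving this homogeneous linear system for the smallest-integer solution (first nonzero entry positive) gives (2, -2, -1, -1, 1).

(2, -2, -1, -1, 1)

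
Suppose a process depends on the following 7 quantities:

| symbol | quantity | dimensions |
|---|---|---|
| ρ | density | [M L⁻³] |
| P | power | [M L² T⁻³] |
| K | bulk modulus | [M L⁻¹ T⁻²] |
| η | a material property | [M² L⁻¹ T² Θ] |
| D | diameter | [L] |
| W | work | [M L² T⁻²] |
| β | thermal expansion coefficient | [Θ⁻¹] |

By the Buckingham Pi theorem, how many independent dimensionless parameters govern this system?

3

There are 7 variables and 4 base dimensions (M, L, T, Θ).
The dimension matrix has rank 4.
Independent dimensionless groups: 7 − 4 = 3.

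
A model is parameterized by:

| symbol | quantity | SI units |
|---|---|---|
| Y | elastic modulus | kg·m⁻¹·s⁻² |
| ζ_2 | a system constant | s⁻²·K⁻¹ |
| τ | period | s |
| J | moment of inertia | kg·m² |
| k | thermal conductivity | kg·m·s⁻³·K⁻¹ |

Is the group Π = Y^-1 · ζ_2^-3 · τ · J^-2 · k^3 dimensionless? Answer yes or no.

Sum the exponent of each base dimension across the product:
  M: −[Y]_M − 3·[ζ_2]_M + [τ]_M − 2·[J]_M + 3·[k]_M = −(1) − 3·(0) + (0) − 2·(1) + 3·(1) = 0
  L: −[Y]_L − 3·[ζ_2]_L + [τ]_L − 2·[J]_L + 3·[k]_L = −(-1) − 3·(0) + (0) − 2·(2) + 3·(1) = 0
  T: −[Y]_T − 3·[ζ_2]_T + [τ]_T − 2·[J]_T + 3·[k]_T = −(-2) − 3·(-2) + (1) − 2·(0) + 3·(-3) = 0
  Θ: −[Y]_Θ − 3·[ζ_2]_Θ + [τ]_Θ − 2·[J]_Θ + 3·[k]_Θ = −(0) − 3·(-1) + (0) − 2·(0) + 3·(-1) = 0
All base exponents vanish — dimensionless.

yes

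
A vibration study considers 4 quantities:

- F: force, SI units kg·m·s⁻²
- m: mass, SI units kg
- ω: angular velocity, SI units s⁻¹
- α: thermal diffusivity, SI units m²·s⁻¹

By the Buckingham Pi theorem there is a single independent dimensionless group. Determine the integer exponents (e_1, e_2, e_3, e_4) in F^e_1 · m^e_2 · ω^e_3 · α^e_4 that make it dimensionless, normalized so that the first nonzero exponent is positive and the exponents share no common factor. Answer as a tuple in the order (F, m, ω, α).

M: e_1·(1) + e_2·(1) + e_3·(0) + e_4·(0) = 0
L: e_1·(1) + e_2·(0) + e_3·(0) + e_4·(2) = 0
T: e_1·(-2) + e_2·(0) + e_3·(-1) + e_4·(-1) = 0
Solving this homogeneous linear system for the smallest-integer solution (first nonzero entry positive) gives (2, -2, -3, -1).

(2, -2, -3, -1)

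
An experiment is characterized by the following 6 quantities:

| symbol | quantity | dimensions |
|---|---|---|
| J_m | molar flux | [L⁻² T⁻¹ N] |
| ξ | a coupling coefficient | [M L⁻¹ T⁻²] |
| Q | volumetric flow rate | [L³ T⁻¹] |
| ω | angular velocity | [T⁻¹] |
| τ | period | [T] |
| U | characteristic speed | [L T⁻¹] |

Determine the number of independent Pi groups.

2

There are 6 variables and 4 base dimensions (M, L, T, N).
The dimension matrix has rank 4.
Independent dimensionless groups: 6 − 4 = 2.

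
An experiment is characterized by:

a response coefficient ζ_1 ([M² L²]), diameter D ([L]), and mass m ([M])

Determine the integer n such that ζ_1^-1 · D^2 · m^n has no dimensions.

Balance the M exponent: (1)·n from m, plus −(2) + 2·(0) = -2 from the rest, must sum to zero.
n − 2 = 0, so n = 2.

2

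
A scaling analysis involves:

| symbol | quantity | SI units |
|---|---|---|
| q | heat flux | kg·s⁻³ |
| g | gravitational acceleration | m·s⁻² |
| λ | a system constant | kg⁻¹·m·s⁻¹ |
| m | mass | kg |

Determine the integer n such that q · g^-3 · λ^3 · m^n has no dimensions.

2

Balance the M exponent: (1)·n from m, plus (1) − 3·(0) + 3·(-1) = -2 from the rest, must sum to zero.
n − 2 = 0, so n = 2.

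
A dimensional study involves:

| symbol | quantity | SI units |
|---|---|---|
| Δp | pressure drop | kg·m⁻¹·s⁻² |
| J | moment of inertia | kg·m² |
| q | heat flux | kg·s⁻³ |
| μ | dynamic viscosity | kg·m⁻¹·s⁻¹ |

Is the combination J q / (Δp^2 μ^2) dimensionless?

no

Sum the exponent of each base dimension across the product:
  M: −2·[Δp]_M + [J]_M + [q]_M − 2·[μ]_M = −2·(1) + (1) + (1) − 2·(1) = -2
  L: −2·[Δp]_L + [J]_L + [q]_L − 2·[μ]_L = −2·(-1) + (2) + (0) − 2·(-1) = 6
  T: −2·[Δp]_T + [J]_T + [q]_T − 2·[μ]_T = −2·(-2) + (0) + (-3) − 2·(-1) = 3
Net dimensions [M⁻² L⁶ T³] ≠ [1] — not dimensionless.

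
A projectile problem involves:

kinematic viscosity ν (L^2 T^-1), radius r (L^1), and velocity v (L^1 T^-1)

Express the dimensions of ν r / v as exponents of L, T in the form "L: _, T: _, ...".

L: 2, T: 0

Collect each base-dimension exponent across the product:
  L: (2) + (1) − (1) = 2
  T: (-1) + (0) − (-1) = 0
So the dimensions are [L²].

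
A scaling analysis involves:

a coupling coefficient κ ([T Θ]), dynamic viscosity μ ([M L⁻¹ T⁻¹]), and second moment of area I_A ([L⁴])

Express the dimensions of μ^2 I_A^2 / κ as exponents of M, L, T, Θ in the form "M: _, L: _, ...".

Collect each base-dimension exponent across the product:
  M: −(0) + 2·(1) + 2·(0) = 2
  L: −(0) + 2·(-1) + 2·(4) = 6
  T: −(1) + 2·(-1) + 2·(0) = -3
  Θ: −(1) + 2·(0) + 2·(0) = -1
So the dimensions are [M² L⁶ T⁻³ Θ⁻¹].

M: 2, L: 6, T: -3, Θ: -1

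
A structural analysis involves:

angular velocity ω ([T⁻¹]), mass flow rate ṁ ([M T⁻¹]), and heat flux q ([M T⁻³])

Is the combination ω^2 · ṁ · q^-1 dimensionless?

yes

Sum the exponent of each base dimension across the product:
  M: 2·[ω]_M + [ṁ]_M − [q]_M = 2·(0) + (1) − (1) = 0
  L: 2·[ω]_L + [ṁ]_L − [q]_L = 2·(0) + (0) − (0) = 0
  T: 2·[ω]_T + [ṁ]_T − [q]_T = 2·(-1) + (-1) − (-3) = 0
All base exponents vanish — dimensionless.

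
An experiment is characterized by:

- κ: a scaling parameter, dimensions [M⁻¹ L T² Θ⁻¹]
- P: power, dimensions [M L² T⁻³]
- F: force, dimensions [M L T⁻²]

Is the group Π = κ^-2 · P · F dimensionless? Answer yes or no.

Sum the exponent of each base dimension across the product:
  M: −2·[κ]_M + [P]_M + [F]_M = −2·(-1) + (1) + (1) = 4
  L: −2·[κ]_L + [P]_L + [F]_L = −2·(1) + (2) + (1) = 1
  T: −2·[κ]_T + [P]_T + [F]_T = −2·(2) + (-3) + (-2) = -9
  Θ: −2·[κ]_Θ + [P]_Θ + [F]_Θ = −2·(-1) + (0) + (0) = 2
Net dimensions [M⁴ L T⁻⁹ Θ²] ≠ [1] — not dimensionless.

no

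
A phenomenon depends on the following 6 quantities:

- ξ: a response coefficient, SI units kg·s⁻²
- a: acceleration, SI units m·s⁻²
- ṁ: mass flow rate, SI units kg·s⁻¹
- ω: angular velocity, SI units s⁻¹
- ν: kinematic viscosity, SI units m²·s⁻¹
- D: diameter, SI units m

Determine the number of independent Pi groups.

There are 6 variables and 3 base dimensions (M, L, T).
The dimension matrix has rank 3.
Independent dimensionless groups: 6 − 3 = 3.

3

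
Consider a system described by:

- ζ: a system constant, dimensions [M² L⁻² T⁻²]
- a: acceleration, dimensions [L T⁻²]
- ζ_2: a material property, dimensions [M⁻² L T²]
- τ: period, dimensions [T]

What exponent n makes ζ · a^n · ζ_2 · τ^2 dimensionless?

Balance the L exponent: (1)·n from a, plus (-2) + (1) + 2·(0) = -1 from the rest, must sum to zero.
n − 1 = 0, so n = 1.

1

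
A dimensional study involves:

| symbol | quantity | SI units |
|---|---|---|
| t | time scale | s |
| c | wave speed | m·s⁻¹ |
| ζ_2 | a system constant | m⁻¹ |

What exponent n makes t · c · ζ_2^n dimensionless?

Balance the L exponent: (-1)·n from ζ_2, plus (0) + (1) = 1 from the rest, must sum to zero.
−n + 1 = 0, so n = 1.

1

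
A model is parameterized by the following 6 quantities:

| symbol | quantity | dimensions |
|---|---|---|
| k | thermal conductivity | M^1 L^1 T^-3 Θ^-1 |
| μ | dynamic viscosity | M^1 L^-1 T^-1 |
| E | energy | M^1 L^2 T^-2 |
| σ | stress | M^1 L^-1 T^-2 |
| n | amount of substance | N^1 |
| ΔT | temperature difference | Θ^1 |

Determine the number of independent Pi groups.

There are 6 variables and 5 base dimensions (M, L, T, Θ, N).
The dimension matrix has rank 5.
Independent dimensionless groups: 6 − 5 = 1.

1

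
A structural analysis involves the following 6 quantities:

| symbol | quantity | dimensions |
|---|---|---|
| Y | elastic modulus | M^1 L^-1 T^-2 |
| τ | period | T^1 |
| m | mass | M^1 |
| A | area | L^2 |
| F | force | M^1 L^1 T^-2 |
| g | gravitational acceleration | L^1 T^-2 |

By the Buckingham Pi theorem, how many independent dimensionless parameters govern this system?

3

There are 6 variables and 3 base dimensions (M, L, T).
The dimension matrix has rank 3.
Independent dimensionless groups: 6 − 3 = 3.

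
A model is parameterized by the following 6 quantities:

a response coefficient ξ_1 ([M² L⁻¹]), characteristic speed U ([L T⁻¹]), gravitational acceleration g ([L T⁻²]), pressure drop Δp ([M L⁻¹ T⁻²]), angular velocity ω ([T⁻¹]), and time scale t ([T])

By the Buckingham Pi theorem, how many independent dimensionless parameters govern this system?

There are 6 variables and 3 base dimensions (M, L, T).
The dimension matrix has rank 3.
Independent dimensionless groups: 6 − 3 = 3.

3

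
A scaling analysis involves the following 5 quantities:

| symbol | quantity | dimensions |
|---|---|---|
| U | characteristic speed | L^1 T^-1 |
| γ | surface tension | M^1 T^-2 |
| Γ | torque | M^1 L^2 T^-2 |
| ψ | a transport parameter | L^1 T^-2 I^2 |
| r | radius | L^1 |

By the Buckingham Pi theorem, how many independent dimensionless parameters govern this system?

1

There are 5 variables and 4 base dimensions (M, L, T, I).
The dimension matrix has rank 4.
Independent dimensionless groups: 5 − 4 = 1.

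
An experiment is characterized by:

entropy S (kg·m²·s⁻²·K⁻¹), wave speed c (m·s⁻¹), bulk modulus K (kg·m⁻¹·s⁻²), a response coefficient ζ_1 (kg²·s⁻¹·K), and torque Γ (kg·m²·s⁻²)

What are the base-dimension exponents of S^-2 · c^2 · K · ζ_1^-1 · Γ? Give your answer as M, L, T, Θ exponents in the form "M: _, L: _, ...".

M: -2, L: -1, T: -1, Θ: 1

Collect each base-dimension exponent across the product:
  M: −2·(1) + 2·(0) + (1) − (2) + (1) = -2
  L: −2·(2) + 2·(1) + (-1) − (0) + (2) = -1
  T: −2·(-2) + 2·(-1) + (-2) − (-1) + (-2) = -1
  Θ: −2·(-1) + 2·(0) + (0) − (1) + (0) = 1
So the dimensions are [M⁻² L⁻¹ T⁻¹ Θ].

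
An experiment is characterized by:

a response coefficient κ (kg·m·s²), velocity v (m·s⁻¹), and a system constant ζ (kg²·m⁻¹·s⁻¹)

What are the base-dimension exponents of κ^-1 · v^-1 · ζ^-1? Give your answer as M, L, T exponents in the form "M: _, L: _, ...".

Collect each base-dimension exponent across the product:
  M: −(1) − (0) − (2) = -3
  L: −(1) − (1) − (-1) = -1
  T: −(2) − (-1) − (-1) = 0
So the dimensions are [M⁻³ L⁻¹].

M: -3, L: -1, T: 0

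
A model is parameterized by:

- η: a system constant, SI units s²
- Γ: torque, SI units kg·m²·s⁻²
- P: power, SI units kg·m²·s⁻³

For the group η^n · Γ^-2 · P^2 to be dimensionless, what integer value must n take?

Balance the T exponent: (2)·n from η, plus −2·(-2) + 2·(-3) = -2 from the rest, must sum to zero.
2n − 2 = 0, so n = 1.

1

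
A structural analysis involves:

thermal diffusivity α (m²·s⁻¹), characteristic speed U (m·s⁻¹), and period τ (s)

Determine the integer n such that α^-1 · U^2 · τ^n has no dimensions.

1

Balance the T exponent: (1)·n from τ, plus −(-1) + 2·(-1) = -1 from the rest, must sum to zero.
n − 1 = 0, so n = 1.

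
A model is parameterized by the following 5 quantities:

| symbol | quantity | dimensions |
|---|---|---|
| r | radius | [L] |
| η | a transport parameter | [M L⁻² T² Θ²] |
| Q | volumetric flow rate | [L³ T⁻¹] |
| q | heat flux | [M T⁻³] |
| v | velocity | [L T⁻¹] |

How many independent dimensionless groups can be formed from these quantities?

There are 5 variables and 4 base dimensions (M, L, T, Θ).
The dimension matrix has rank 4.
Independent dimensionless groups: 5 − 4 = 1.

1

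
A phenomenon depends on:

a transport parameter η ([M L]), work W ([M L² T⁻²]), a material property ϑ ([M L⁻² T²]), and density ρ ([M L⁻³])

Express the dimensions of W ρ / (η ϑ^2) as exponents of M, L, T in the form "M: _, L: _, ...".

M: -1, L: 2, T: -6

Collect each base-dimension exponent across the product:
  M: −(1) + (1) − 2·(1) + (1) = -1
  L: −(1) + (2) − 2·(-2) + (-3) = 2
  T: −(0) + (-2) − 2·(2) + (0) = -6
So the dimensions are [M⁻¹ L² T⁻⁶].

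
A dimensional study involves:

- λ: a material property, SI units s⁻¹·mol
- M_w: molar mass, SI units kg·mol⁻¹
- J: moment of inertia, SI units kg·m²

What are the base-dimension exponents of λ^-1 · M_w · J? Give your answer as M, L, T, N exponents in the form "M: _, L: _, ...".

Collect each base-dimension exponent across the product:
  M: −(0) + (1) + (1) = 2
  L: −(0) + (0) + (2) = 2
  T: −(-1) + (0) + (0) = 1
  N: −(1) + (-1) + (0) = -2
So the dimensions are [M² L² T N⁻²].

M: 2, L: 2, T: 1, N: -2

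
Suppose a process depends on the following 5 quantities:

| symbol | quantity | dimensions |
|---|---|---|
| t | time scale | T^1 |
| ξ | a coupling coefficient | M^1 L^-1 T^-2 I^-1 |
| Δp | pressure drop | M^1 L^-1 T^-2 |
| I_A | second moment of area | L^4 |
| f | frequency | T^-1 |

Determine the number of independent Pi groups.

1

There are 5 variables and 4 base dimensions (M, L, T, I).
The dimension matrix has rank 4.
Independent dimensionless groups: 5 − 4 = 1.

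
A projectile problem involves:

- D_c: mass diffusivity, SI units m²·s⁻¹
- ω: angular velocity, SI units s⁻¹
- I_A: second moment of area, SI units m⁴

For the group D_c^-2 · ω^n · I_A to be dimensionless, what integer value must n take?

2

Balance the T exponent: (-1)·n from ω, plus −2·(-1) + (0) = 2 from the rest, must sum to zero.
−n + 2 = 0, so n = 2.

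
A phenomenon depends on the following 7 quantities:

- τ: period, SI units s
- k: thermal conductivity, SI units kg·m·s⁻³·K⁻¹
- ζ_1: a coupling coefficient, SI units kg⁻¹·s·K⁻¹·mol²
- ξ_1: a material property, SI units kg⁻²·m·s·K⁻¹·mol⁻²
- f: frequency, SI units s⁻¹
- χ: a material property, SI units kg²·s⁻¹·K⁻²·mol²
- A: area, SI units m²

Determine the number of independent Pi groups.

2

There are 7 variables and 5 base dimensions (M, L, T, Θ, N).
The dimension matrix has rank 5.
Independent dimensionless groups: 7 − 5 = 2.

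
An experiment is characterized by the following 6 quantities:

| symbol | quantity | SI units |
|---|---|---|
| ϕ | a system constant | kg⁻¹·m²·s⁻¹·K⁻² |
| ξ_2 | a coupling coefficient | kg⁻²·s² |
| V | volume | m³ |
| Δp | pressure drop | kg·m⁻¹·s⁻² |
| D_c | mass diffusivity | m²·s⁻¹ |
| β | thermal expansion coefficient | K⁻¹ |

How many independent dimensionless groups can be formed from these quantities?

2

There are 6 variables and 4 base dimensions (M, L, T, Θ).
The dimension matrix has rank 4.
Independent dimensionless groups: 6 − 4 = 2.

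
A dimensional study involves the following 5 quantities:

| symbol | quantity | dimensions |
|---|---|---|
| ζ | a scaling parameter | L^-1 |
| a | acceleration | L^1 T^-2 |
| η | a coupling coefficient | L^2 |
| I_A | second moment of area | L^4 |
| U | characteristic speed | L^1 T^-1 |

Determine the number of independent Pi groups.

There are 5 variables and 2 base dimensions (L, T).
The dimension matrix has rank 2.
Independent dimensionless groups: 5 − 2 = 3.

3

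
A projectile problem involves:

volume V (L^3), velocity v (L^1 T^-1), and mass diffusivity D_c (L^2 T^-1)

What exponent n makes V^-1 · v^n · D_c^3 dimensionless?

-3

Balance the L exponent: (1)·n from v, plus −(3) + 3·(2) = 3 from the rest, must sum to zero.
n + 3 = 0, so n = -3.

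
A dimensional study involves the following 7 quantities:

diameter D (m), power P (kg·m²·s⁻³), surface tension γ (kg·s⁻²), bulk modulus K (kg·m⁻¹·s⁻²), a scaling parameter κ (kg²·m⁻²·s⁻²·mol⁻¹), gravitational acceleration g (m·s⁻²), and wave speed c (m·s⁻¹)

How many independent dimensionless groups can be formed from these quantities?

There are 7 variables and 4 base dimensions (M, L, T, N).
The dimension matrix has rank 4.
Independent dimensionless groups: 7 − 4 = 3.

3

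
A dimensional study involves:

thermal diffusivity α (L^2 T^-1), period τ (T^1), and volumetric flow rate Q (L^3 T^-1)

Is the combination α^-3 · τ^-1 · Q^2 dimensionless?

Sum the exponent of each base dimension across the product:
  L: −3·[α]_L − [τ]_L + 2·[Q]_L = −3·(2) − (0) + 2·(3) = 0
  T: −3·[α]_T − [τ]_T + 2·[Q]_T = −3·(-1) − (1) + 2·(-1) = 0
All base exponents vanish — dimensionless.

yes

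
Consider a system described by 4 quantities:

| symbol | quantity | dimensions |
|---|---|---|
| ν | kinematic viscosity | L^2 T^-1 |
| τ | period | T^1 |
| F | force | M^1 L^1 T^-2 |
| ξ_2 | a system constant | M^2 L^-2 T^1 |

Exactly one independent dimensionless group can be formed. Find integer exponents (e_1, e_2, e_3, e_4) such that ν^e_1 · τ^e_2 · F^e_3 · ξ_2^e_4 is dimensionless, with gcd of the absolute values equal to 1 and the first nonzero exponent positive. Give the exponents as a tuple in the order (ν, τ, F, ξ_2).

(2, -3, -2, 1)

M: e_1·(0) + e_2·(0) + e_3·(1) + e_4·(2) = 0
L: e_1·(2) + e_2·(0) + e_3·(1) + e_4·(-2) = 0
T: e_1·(-1) + e_2·(1) + e_3·(-2) + e_4·(1) = 0
Solving this homogeneous linear system for the smallest-integer solution (first nonzero entry positive) gives (2, -3, -2, 1).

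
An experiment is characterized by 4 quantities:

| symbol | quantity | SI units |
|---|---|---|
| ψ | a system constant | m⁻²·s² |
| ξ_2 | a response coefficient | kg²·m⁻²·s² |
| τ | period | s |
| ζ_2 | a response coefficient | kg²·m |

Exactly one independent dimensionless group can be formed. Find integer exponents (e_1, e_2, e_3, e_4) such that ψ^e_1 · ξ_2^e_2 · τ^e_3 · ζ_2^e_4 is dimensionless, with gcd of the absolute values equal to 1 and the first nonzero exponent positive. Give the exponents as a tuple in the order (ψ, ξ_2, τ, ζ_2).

(3, -2, -2, 2)

M: e_1·(0) + e_2·(2) + e_3·(0) + e_4·(2) = 0
L: e_1·(-2) + e_2·(-2) + e_3·(0) + e_4·(1) = 0
T: e_1·(2) + e_2·(2) + e_3·(1) + e_4·(0) = 0
Solving this homogeneous linear system for the smallest-integer solution (first nonzero entry positive) gives (3, -2, -2, 2).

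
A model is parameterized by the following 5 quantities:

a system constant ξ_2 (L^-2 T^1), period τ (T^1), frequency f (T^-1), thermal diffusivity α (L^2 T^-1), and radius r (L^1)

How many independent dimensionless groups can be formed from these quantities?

3

There are 5 variables and 2 base dimensions (L, T).
The dimension matrix has rank 2.
Independent dimensionless groups: 5 − 2 = 3.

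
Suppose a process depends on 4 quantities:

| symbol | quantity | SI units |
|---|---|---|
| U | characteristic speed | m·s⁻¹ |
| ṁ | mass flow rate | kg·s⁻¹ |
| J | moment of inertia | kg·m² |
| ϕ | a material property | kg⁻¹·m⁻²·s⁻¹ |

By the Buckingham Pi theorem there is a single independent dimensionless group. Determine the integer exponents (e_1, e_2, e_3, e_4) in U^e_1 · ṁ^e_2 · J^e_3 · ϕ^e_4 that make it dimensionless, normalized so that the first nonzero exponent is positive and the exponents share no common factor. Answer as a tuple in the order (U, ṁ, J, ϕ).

(2, 1, -4, -3)

M: e_1·(0) + e_2·(1) + e_3·(1) + e_4·(-1) = 0
L: e_1·(1) + e_2·(0) + e_3·(2) + e_4·(-2) = 0
T: e_1·(-1) + e_2·(-1) + e_3·(0) + e_4·(-1) = 0
Solving this homogeneous linear system for the smallest-integer solution (first nonzero entry positive) gives (2, 1, -4, -3).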